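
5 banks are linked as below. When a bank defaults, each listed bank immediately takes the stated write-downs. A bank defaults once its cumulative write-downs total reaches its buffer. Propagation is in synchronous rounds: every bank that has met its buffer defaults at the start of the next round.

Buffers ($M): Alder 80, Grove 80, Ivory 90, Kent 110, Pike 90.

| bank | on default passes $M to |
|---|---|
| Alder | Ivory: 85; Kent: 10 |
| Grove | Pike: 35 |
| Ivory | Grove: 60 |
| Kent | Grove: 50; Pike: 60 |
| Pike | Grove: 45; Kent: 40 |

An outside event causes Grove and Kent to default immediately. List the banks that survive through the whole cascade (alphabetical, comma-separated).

Round 1 — Grove, Kent default (initial).
  Pike: +35+60 → 95 ≥ 90
Round 2 — Pike defaults.
No further defaults.

Alder, Ivory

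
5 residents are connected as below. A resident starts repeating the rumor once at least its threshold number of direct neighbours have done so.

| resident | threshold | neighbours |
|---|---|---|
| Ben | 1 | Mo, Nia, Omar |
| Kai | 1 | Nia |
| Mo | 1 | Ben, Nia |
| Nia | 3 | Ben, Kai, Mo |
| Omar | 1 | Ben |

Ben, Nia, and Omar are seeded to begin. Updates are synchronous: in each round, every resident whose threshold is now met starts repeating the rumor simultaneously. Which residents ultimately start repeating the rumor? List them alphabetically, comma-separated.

Ben, Kai, Mo, Nia, Omar

Round 1 — Ben, Nia, Omar start repeating the rumor (initial).
Round 2 — checking thresholds:
  Kai: 1 of 1 neighbours ≥ 1, starts repeating the rumor.
  Mo: 2 of 2 neighbours ≥ 1, starts repeating the rumor.
Round 3 — no new spreads; cascade stops.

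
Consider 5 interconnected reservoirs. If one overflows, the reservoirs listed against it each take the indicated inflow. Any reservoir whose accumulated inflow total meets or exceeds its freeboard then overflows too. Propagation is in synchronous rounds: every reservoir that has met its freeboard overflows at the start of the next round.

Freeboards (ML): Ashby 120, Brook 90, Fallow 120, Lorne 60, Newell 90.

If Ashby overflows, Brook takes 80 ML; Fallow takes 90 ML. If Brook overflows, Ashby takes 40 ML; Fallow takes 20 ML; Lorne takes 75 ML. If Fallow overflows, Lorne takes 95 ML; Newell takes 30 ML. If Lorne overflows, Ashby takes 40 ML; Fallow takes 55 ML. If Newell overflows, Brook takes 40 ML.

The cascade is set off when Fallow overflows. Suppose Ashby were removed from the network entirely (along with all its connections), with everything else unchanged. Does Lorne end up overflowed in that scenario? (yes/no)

yes

With Ashby removed:
Round 1 — Fallow overflows (initial).
  Lorne: +95 → 95 ≥ 60
  Newell: +30 → 30 < 90
Round 2 — Lorne overflows.
No further overflows.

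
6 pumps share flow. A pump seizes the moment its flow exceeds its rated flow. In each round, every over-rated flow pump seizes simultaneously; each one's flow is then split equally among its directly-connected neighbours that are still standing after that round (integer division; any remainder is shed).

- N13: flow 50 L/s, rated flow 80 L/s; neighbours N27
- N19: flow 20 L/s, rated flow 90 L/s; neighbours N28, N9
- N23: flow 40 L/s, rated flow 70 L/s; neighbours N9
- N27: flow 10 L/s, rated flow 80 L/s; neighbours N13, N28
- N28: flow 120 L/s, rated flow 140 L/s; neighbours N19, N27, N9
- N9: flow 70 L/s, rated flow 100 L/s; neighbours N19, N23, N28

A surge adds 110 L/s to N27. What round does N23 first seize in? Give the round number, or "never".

4

Round 1 — N27 at 120 > 80. N27 seizes.
  N27 sheds 120 L/s to N13, N28: 60 each.
    N13: 50+60 = 110 > 80
    N28: 120+60 = 180 > 140
Round 2 — N13, N28 seize.
  N13 sheds 110 L/s: no online neighbours, lost.
  N28 sheds 180 L/s to N19, N9: 90 each.
    N19: 20+90 = 110 > 90
    N9: 70+90 = 160 > 100
Round 3 — N19, N9 seize.
  N19 sheds 110 L/s: no online neighbours, lost.
  N9 sheds 160 L/s to N23: 160 each.
    N23: 40+160 = 200 > 70
Round 4 — N23 seizes.
  N23 sheds 200 L/s: no online neighbours, lost.
No further seizures.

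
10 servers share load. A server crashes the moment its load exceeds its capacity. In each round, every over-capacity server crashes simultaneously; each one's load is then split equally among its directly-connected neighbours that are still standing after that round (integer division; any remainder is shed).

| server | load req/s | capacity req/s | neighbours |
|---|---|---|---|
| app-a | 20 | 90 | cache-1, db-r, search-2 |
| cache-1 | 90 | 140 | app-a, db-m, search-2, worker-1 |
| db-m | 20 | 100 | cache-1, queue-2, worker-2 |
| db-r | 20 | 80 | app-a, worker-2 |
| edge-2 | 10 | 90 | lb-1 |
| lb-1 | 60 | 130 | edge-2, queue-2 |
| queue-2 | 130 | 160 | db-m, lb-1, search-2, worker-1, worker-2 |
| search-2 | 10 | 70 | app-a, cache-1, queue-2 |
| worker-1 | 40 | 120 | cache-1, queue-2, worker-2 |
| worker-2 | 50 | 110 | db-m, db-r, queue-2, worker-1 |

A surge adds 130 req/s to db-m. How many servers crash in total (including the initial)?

8

Round 1 — db-m at 150 > 100. db-m crashes.
  db-m sheds 150 req/s to cache-1, queue-2, worker-2: 50 each.
    cache-1: 90+50 = 140 ≤ 140
    queue-2: 130+50 = 180 > 160
    worker-2: 50+50 = 100 ≤ 110
Round 2 — queue-2 crashes.
  queue-2 sheds 180 req/s to lb-1, search-2, worker-1, worker-2: 45 each.
    lb-1: 60+45 = 105 ≤ 130
    search-2: 10+45 = 55 ≤ 70
    worker-1: 40+45 = 85 ≤ 120
    worker-2: 100+45 = 145 > 110
Round 3 — worker-2 crashes.
  worker-2 sheds 145 req/s to db-r, worker-1: 72 each (1 lost).
    db-r: 20+72 = 92 > 80
    worker-1: 85+72 = 157 > 120
Round 4 — db-r, worker-1 crash.
  db-r sheds 92 req/s to app-a: 92 each.
    app-a: 20+92 = 112 > 90
  worker-1 sheds 157 req/s to cache-1: 157 each.
    cache-1: 140+157 = 297 > 140
Round 5 — app-a, cache-1 crash.
  app-a sheds 112 req/s to search-2: 112 each.
    search-2: 55+112 = 167 > 70
  cache-1 sheds 297 req/s to search-2: 297 each.
    search-2: 167+297 = 464 > 70
Round 6 — search-2 crashes.
  search-2 sheds 464 req/s: no online neighbours, lost.
No further crashes.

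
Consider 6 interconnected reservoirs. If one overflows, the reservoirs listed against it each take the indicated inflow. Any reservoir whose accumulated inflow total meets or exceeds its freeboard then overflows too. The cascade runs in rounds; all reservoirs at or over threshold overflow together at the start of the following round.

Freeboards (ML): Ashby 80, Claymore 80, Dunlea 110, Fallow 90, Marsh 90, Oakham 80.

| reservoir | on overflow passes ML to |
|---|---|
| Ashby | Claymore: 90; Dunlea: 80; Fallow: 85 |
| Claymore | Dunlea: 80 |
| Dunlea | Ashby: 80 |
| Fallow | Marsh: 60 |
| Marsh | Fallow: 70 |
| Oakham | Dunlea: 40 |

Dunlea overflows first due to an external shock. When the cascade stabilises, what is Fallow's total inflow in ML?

Round 1 — Dunlea overflows (initial).
  Ashby: +80 → 80 ≥ 80
Round 2 — Ashby overflows.
  Claymore: +90 → 90 ≥ 80
  Fallow: +85 → 85 < 90
Round 3 — Claymore overflows.
No further overflows.

85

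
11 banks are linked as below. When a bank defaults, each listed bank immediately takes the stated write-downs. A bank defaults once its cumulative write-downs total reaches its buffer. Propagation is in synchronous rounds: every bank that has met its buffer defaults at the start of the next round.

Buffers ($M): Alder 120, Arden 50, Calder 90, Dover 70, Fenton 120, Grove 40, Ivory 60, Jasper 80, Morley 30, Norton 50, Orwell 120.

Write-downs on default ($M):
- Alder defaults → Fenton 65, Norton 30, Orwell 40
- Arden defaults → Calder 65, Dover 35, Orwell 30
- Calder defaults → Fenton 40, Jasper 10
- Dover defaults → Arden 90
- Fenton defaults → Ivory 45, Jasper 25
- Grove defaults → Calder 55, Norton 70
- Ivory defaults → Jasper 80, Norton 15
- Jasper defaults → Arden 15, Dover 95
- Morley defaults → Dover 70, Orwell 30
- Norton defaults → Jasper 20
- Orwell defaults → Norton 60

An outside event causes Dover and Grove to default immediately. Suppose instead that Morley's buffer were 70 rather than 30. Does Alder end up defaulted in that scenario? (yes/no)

With Morley's buffer at 70:
Round 1 — Dover, Grove default (initial).
  Arden: +90 → 90 ≥ 50
  Calder: +55 → 55 < 90
  Norton: +70 → 70 ≥ 50
Round 2 — Arden, Norton default.
  Calder: +65 → 120 ≥ 90
  Jasper: +20 → 20 < 80
  Orwell: +30 → 30 < 120
Round 3 — Calder defaults.
  Fenton: +40 → 40 < 120
  Jasper: +10 → 30 < 80
No further defaults.

no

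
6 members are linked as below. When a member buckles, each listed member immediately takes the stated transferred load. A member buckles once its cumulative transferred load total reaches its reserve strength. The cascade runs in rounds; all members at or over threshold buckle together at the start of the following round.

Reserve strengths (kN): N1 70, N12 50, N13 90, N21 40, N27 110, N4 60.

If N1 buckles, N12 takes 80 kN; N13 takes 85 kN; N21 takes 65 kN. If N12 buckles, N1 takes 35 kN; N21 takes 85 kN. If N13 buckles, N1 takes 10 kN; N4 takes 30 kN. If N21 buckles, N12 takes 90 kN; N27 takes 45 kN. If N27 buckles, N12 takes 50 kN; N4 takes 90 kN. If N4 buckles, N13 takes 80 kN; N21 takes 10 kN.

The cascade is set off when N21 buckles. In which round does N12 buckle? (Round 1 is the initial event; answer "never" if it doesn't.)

2

Round 1 — N21 buckles (initial).
  N12: +90 → 90 ≥ 50
  N27: +45 → 45 < 110
Round 2 — N12 buckles.
  N1: +35 → 35 < 70
No further bucklings.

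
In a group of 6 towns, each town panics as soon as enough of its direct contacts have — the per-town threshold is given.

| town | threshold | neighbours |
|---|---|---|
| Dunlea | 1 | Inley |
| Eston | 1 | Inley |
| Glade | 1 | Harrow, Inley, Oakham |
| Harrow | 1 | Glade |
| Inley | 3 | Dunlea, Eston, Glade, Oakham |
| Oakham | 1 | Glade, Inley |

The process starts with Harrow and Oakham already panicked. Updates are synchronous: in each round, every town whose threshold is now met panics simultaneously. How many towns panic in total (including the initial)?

3

Round 1 — Harrow, Oakham panic (initial).
Round 2 — checking thresholds:
  Glade: 2 of 3 neighbours ≥ 1, panics.
  Inley: 1 of 4 neighbours < 3, not yet.
Round 3 — no new panics; cascade stops.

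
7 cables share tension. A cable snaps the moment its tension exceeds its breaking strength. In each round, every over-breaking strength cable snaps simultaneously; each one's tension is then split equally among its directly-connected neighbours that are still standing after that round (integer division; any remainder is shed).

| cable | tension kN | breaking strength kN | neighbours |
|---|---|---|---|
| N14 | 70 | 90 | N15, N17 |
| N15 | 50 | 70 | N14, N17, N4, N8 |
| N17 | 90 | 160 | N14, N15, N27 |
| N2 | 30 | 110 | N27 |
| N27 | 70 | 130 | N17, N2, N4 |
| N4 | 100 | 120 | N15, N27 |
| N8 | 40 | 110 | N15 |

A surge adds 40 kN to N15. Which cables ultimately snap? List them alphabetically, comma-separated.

N14, N15, N17, N2, N27, N4

Round 1 — N15 at 90 > 70. N15 snaps.
  N15 sheds 90 kN to N14, N17, N4, N8: 22 each (2 lost).
    N14: 70+22 = 92 > 90
    N17: 90+22 = 112 ≤ 160
    N4: 100+22 = 122 > 120
    N8: 40+22 = 62 ≤ 110
Round 2 — N14, N4 snap.
  N14 sheds 92 kN to N17: 92 each.
    N17: 112+92 = 204 > 160
  N4 sheds 122 kN to N27: 122 each.
    N27: 70+122 = 192 > 130
Round 3 — N17, N27 snap.
  N17 sheds 204 kN: no online neighbours, lost.
  N27 sheds 192 kN to N2: 192 each.
    N2: 30+192 = 222 > 110
Round 4 — N2 snaps.
  N2 sheds 222 kN: no online neighbours, lost.
No further breaks.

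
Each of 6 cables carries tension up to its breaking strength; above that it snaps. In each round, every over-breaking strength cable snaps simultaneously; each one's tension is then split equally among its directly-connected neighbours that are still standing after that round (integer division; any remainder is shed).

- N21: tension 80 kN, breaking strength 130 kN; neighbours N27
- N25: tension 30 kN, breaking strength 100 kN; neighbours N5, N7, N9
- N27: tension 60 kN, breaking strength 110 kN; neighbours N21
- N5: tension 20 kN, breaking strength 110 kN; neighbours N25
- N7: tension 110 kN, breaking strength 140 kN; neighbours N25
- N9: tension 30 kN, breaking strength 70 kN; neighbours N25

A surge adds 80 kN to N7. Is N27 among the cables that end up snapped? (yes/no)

Round 1 — N7 at 190 > 140. N7 snaps.
  N7 sheds 190 kN to N25: 190 each.
    N25: 30+190 = 220 > 100
Round 2 — N25 snaps.
  N25 sheds 220 kN to N5, N9: 110 each.
    N5: 20+110 = 130 > 110
    N9: 30+110 = 140 > 70
Round 3 — N5, N9 snap.
  N5 sheds 130 kN: no online neighbours, lost.
  N9 sheds 140 kN: no online neighbours, lost.
No further breaks.

no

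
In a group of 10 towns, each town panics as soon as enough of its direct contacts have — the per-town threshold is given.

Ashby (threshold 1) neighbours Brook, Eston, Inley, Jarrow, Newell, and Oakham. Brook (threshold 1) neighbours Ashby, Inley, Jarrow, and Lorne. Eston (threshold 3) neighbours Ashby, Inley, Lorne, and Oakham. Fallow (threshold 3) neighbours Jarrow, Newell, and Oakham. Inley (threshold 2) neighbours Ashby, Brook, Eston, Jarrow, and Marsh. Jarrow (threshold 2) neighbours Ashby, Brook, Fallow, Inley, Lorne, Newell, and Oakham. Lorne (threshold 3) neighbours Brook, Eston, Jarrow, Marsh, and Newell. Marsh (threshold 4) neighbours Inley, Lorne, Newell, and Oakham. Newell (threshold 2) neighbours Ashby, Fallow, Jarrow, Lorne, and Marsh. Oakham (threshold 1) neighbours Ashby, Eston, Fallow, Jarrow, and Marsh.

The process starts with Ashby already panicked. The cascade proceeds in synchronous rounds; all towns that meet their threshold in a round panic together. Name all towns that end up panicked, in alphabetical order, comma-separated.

Ashby, Brook, Eston, Fallow, Inley, Jarrow, Lorne, Marsh, Newell, Oakham

Round 1 — Ashby panics (initial).
Round 2 — checking thresholds:
  Brook: 1 of 4 neighbours ≥ 1, panics.
  Eston: 1 of 4 neighbours < 3, below threshold.
  Inley: 1 of 5 neighbours < 2, below threshold.
  Jarrow: 1 of 7 neighbours < 2, below threshold.
  Newell: 1 of 5 neighbours < 2, below threshold.
  Oakham: 1 of 5 neighbours ≥ 1, panics.
Round 3 — checking thresholds:
  Eston: 2 of 4 neighbours < 3, below threshold.
  Fallow: 1 of 3 neighbours < 3, below threshold.
  Inley: 2 of 5 neighbours ≥ 2, panics.
  Jarrow: 3 of 7 neighbours ≥ 2, panics.
  Lorne: 1 of 5 neighbours < 3, below threshold.
  Marsh: 1 of 4 neighbours < 4, below threshold.
  Newell: 1 of 5 neighbours < 2, below threshold.
Round 4 — checking thresholds:
  Eston: 3 of 4 neighbours ≥ 3, panics.
  Fallow: 2 of 3 neighbours < 3, below threshold.
  Lorne: 2 of 5 neighbours < 3, below threshold.
  Marsh: 2 of 4 neighbours < 4, below threshold.
  Newell: 2 of 5 neighbours ≥ 2, panics.
Round 5 — checking thresholds:
  Fallow: 3 of 3 neighbours ≥ 3, panics.
  Lorne: 4 of 5 neighbours ≥ 3, panics.
  Marsh: 3 of 4 neighbours < 4, below threshold.
Round 6 — checking thresholds:
  Marsh: 4 of 4 neighbours ≥ 4, panics.
Round 7 — no new panics; cascade stops.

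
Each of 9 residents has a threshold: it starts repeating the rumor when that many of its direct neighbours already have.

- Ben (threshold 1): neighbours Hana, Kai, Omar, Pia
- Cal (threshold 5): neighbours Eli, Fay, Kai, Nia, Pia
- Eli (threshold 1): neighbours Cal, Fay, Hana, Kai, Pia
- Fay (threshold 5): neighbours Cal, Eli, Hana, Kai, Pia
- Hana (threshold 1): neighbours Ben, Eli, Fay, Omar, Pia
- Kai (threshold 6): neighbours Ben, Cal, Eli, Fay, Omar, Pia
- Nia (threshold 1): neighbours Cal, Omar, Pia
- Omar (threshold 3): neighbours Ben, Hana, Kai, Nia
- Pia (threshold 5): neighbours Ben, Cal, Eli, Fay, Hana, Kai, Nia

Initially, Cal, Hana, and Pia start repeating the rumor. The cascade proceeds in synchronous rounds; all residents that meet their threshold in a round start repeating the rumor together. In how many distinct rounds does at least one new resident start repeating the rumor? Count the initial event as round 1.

Round 1 — Cal, Hana, Pia start repeating the rumor (initial).
Round 2 — checking thresholds:
  Ben: 2 of 4 neighbours ≥ 1, starts repeating the rumor.
  Eli: 3 of 5 neighbours ≥ 1, starts repeating the rumor.
  Fay: 3 of 5 neighbours < 5, below threshold.
  Kai: 2 of 6 neighbours < 6, below threshold.
  Nia: 2 of 3 neighbours ≥ 1, starts repeating the rumor.
  Omar: 1 of 4 neighbours < 3, below threshold.
Round 3 — checking thresholds:
  Fay: 4 of 5 neighbours < 5, below threshold.
  Kai: 4 of 6 neighbours < 6, below threshold.
  Omar: 3 of 4 neighbours ≥ 3, starts repeating the rumor.
Round 4 — no new spreads; cascade stops.

3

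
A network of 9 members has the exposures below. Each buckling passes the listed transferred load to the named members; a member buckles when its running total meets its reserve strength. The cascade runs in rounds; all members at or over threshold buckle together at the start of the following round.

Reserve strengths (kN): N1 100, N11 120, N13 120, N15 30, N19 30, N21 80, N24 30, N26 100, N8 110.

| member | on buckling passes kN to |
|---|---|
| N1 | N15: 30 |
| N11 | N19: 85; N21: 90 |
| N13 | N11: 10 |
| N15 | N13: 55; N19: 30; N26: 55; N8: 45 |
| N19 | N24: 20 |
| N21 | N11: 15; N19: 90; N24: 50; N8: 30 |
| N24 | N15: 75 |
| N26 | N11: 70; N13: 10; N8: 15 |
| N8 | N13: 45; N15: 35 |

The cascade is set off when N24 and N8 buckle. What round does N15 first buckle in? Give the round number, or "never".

Round 1 — N24, N8 buckle (initial).
  N13: +45 → 45 < 120
  N15: +75+35 → 110 ≥ 30
Round 2 — N15 buckles.
  N13: +55 → 100 < 120
  N19: +30 → 30 ≥ 30
  N26: +55 → 55 < 100
Round 3 — N19 buckles.
No further bucklings.

2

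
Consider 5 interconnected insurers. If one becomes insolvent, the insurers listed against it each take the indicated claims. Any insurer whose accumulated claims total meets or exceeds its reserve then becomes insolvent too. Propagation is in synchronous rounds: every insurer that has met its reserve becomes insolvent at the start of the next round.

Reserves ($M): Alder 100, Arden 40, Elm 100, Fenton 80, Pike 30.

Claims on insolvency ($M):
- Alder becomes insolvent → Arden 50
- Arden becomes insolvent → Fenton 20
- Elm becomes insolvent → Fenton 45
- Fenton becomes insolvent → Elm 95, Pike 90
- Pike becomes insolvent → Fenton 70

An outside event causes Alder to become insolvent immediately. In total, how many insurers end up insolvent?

Round 1 — Alder becomes insolvent (initial).
  Arden: +50 → 50 ≥ 40
Round 2 — Arden becomes insolvent.
  Fenton: +20 → 20 < 80
No further insolvencies.

2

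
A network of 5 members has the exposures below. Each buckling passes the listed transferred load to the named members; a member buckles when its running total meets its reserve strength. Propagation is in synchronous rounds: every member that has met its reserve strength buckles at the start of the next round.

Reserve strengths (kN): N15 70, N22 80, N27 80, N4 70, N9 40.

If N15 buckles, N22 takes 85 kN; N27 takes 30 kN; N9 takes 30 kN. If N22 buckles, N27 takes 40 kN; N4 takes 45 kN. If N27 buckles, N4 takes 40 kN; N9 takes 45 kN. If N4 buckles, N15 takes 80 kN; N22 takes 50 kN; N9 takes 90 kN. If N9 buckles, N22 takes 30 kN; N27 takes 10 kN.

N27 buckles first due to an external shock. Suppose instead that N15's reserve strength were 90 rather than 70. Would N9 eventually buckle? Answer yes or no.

yes

With N15's reserve strength at 90:
Round 1 — N27 buckles (initial).
  N4: +40 → 40 < 70
  N9: +45 → 45 ≥ 40
Round 2 — N9 buckles.
  N22: +30 → 30 < 80
No further bucklings.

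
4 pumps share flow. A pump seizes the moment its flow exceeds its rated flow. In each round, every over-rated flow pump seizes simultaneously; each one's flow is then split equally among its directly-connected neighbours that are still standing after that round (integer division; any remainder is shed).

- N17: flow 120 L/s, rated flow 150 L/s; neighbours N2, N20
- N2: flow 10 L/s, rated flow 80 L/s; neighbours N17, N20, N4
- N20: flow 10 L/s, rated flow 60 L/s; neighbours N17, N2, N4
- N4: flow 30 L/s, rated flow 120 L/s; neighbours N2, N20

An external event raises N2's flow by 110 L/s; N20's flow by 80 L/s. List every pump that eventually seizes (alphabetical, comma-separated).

N17, N2, N20, N4

Round 1 — N2 at 120 > 80; N20 at 90 > 60. N2, N20 seize.
  N2 sheds 120 L/s to N17, N4: 60 each.
    N17: 120+60 = 180 > 150
    N4: 30+60 = 90 ≤ 120
  N20 sheds 90 L/s to N17, N4: 45 each.
    N17: 180+45 = 225 > 150
    N4: 90+45 = 135 > 120
Round 2 — N17, N4 seize.
  N17 sheds 225 L/s: no online neighbours, lost.
  N4 sheds 135 L/s: no online neighbours, lost.
No further seizures.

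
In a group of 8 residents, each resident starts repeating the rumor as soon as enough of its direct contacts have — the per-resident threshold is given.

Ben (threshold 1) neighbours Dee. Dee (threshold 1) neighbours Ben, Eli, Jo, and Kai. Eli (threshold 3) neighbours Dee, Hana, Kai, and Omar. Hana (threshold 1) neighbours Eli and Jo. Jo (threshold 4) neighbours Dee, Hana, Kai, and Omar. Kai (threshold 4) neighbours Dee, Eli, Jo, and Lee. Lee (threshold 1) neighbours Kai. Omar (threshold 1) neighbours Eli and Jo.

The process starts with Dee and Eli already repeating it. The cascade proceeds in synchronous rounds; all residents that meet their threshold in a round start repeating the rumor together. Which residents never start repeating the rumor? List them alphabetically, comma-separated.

Round 1 — Dee, Eli start repeating the rumor (initial).
Round 2 — checking thresholds:
  Ben: 1 of 1 neighbours ≥ 1, starts repeating the rumor.
  Hana: 1 of 2 neighbours ≥ 1, starts repeating the rumor.
  Jo: 1 of 4 neighbours < 4, below threshold.
  Kai: 2 of 4 neighbours < 4, below threshold.
  Omar: 1 of 2 neighbours ≥ 1, starts repeating the rumor.
Round 3 — no new spreads; cascade stops.

Jo, Kai, Lee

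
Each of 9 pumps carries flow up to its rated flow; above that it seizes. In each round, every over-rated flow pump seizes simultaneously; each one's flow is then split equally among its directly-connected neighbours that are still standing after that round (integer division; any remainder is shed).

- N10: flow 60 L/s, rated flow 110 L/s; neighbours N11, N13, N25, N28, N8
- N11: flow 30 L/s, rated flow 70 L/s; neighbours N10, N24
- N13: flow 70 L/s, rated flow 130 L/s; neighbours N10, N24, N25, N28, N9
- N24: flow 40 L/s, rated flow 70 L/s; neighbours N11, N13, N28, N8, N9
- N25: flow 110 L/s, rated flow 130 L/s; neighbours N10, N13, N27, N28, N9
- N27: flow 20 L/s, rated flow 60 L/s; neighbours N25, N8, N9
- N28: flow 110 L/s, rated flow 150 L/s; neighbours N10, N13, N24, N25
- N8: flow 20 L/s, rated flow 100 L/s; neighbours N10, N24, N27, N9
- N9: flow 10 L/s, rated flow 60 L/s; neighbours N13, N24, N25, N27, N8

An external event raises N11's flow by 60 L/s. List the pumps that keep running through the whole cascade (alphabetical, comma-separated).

Round 1 — N11 at 90 > 70. N11 seizes.
  N11 sheds 90 L/s to N10, N24: 45 each.
    N10: 60+45 = 105 ≤ 110
    N24: 40+45 = 85 > 70
Round 2 — N24 seizes.
  N24 sheds 85 L/s to N13, N28, N8, N9: 21 each (1 lost).
    N13: 70+21 = 91 ≤ 130
    N28: 110+21 = 131 ≤ 150
    N8: 20+21 = 41 ≤ 100
    N9: 10+21 = 31 ≤ 60
No further seizures.

N10, N13, N25, N27, N28, N8, N9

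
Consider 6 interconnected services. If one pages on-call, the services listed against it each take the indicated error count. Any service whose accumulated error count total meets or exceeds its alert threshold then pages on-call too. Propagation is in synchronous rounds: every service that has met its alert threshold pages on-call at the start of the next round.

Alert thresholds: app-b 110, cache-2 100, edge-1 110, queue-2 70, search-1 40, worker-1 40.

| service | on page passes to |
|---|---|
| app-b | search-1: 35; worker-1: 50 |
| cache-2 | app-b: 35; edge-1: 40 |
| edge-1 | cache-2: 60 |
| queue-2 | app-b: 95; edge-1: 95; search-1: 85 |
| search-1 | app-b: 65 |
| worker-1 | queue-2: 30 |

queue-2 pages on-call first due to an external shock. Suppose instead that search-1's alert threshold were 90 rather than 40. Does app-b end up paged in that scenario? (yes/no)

no

With search-1's alert threshold at 90:
Round 1 — queue-2 pages on-call (initial).
  app-b: +95 → 95 < 110
  edge-1: +95 → 95 < 110
  search-1: +85 → 85 < 90
No further pages.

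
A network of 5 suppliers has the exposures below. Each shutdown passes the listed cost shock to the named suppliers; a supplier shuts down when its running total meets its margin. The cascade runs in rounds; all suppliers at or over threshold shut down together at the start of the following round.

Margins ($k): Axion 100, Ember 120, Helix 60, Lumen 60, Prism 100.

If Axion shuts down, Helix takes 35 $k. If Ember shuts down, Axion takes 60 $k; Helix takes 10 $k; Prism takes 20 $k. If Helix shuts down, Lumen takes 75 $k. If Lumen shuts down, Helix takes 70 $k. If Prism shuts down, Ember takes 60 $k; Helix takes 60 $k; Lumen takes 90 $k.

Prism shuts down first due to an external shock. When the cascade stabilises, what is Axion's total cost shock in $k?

0

Round 1 — Prism shuts down (initial).
  Ember: +60 → 60 < 120
  Helix: +60 → 60 ≥ 60
  Lumen: +90 → 90 ≥ 60
Round 2 — Helix, Lumen shut down.
No further shutdowns.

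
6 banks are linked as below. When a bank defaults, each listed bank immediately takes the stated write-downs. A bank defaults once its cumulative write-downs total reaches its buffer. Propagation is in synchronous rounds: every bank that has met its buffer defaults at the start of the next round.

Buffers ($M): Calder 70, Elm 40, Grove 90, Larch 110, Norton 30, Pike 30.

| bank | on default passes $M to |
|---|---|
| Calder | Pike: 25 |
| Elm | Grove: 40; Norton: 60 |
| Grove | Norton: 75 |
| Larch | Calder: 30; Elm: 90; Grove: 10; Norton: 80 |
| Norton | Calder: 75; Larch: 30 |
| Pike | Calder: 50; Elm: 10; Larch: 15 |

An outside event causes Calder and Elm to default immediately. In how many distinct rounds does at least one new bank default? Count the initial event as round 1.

2

Round 1 — Calder, Elm default (initial).
  Grove: +40 → 40 < 90
  Norton: +60 → 60 ≥ 30
  Pike: +25 → 25 < 30
Round 2 — Norton defaults.
  Larch: +30 → 30 < 110
No further defaults.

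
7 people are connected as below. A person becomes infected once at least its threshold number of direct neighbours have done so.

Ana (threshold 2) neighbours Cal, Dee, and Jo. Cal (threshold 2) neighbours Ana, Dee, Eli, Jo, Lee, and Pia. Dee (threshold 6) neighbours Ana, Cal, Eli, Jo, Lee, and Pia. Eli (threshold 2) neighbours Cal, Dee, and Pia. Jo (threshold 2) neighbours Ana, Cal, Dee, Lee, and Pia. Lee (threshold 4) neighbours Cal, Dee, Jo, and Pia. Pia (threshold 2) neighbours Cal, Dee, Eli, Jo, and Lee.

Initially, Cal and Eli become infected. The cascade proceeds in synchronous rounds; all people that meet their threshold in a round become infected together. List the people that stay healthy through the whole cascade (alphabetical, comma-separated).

Dee, Lee

Round 1 — Cal, Eli become infected (initial).
Round 2 — checking thresholds:
  Ana: 1 of 3 neighbours < 2, not yet.
  Dee: 2 of 6 neighbours < 6, not yet.
  Jo: 1 of 5 neighbours < 2, not yet.
  Lee: 1 of 4 neighbours < 4, not yet.
  Pia: 2 of 5 neighbours ≥ 2, becomes infected.
Round 3 — checking thresholds:
  Ana: 1 of 3 neighbours < 2, not yet.
  Dee: 3 of 6 neighbours < 6, not yet.
  Jo: 2 of 5 neighbours ≥ 2, becomes infected.
  Lee: 2 of 4 neighbours < 4, not yet.
Round 4 — checking thresholds:
  Ana: 2 of 3 neighbours ≥ 2, becomes infected.
  Dee: 4 of 6 neighbours < 6, not yet.
  Lee: 3 of 4 neighbours < 4, not yet.
Round 5 — no new infections; cascade stops.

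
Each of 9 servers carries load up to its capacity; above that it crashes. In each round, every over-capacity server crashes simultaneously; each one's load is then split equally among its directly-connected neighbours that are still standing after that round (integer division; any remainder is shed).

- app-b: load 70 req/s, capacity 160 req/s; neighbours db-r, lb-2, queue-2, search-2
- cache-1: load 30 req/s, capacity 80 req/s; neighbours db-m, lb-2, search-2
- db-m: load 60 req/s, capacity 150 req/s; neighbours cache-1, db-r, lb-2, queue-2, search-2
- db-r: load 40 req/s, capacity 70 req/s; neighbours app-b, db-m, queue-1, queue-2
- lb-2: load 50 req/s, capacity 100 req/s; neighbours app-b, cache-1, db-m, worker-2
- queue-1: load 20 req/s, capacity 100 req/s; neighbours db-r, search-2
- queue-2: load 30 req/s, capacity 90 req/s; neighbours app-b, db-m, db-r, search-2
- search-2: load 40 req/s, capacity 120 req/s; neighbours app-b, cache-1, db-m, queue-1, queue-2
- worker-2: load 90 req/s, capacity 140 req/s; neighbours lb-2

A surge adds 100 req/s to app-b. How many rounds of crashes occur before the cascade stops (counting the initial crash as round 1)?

7

Round 1 — app-b at 170 > 160. app-b crashes.
  app-b sheds 170 req/s to db-r, lb-2, queue-2, search-2: 42 each (2 lost).
    db-r: 40+42 = 82 > 70
    lb-2: 50+42 = 92 ≤ 100
    queue-2: 30+42 = 72 ≤ 90
    search-2: 40+42 = 82 ≤ 120
Round 2 — db-r crashes.
  db-r sheds 82 req/s to db-m, queue-1, queue-2: 27 each (1 lost).
    db-m: 60+27 = 87 ≤ 150
    queue-1: 20+27 = 47 ≤ 100
    queue-2: 72+27 = 99 > 90
Round 3 — queue-2 crashes.
  queue-2 sheds 99 req/s to db-m, search-2: 49 each (1 lost).
    db-m: 87+49 = 136 ≤ 150
    search-2: 82+49 = 131 > 120
Round 4 — search-2 crashes.
  search-2 sheds 131 req/s to cache-1, db-m, queue-1: 43 each (2 lost).
    cache-1: 30+43 = 73 ≤ 80
    db-m: 136+43 = 179 > 150
    queue-1: 47+43 = 90 ≤ 100
Round 5 — db-m crashes.
  db-m sheds 179 req/s to cache-1, lb-2: 89 each (1 lost).
    cache-1: 73+89 = 162 > 80
    lb-2: 92+89 = 181 > 100
Round 6 — cache-1, lb-2 crash.
  cache-1 sheds 162 req/s: no online neighbours, lost.
  lb-2 sheds 181 req/s to worker-2: 181 each.
    worker-2: 90+181 = 271 > 140
Round 7 — worker-2 crashes.
  worker-2 sheds 271 req/s: no online neighbours, lost.
No further crashes.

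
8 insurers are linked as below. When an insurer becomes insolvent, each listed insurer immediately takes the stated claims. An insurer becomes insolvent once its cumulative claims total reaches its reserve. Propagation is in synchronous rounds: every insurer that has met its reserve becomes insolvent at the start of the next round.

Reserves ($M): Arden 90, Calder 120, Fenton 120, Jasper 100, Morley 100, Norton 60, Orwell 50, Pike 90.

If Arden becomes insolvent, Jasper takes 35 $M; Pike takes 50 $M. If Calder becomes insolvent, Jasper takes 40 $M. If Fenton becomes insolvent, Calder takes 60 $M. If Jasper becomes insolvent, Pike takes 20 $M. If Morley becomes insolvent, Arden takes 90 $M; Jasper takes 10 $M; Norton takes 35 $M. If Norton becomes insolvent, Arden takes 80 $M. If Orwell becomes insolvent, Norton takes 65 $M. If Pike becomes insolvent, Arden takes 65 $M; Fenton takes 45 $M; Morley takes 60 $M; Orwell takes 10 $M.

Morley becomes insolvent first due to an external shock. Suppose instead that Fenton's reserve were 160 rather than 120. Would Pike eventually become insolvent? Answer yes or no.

With Fenton's reserve at 160:
Round 1 — Morley becomes insolvent (initial).
  Arden: +90 → 90 ≥ 90
  Jasper: +10 → 10 < 100
  Norton: +35 → 35 < 60
Round 2 — Arden becomes insolvent.
  Jasper: +35 → 45 < 100
  Pike: +50 → 50 < 90
No further insolvencies.

no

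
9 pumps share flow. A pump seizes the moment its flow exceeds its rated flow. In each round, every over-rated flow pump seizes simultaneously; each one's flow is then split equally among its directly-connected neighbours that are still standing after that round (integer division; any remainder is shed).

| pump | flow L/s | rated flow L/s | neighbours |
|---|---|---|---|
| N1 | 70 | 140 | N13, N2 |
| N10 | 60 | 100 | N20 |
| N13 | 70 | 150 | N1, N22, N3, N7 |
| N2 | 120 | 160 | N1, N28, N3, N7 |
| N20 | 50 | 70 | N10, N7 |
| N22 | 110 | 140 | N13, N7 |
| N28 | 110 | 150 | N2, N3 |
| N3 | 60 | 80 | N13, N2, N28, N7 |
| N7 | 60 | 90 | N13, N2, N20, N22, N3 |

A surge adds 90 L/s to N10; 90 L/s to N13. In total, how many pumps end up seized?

Round 1 — N10 at 150 > 100; N13 at 160 > 150. N10, N13 seize.
  N10 sheds 150 L/s to N20: 150 each.
    N20: 50+150 = 200 > 70
  N13 sheds 160 L/s to N1, N22, N3, N7: 40 each.
    N1: 70+40 = 110 ≤ 140
    N22: 110+40 = 150 > 140
    N3: 60+40 = 100 > 80
    N7: 60+40 = 100 > 90
Round 2 — N20, N22, N3, N7 seize.
  N20 sheds 200 L/s: no online neighbours, lost.
  N22 sheds 150 L/s: no online neighbours, lost.
  N3 sheds 100 L/s to N2, N28: 50 each.
    N2: 120+50 = 170 > 160
    N28: 110+50 = 160 > 150
  N7 sheds 100 L/s to N2: 100 each.
    N2: 170+100 = 270 > 160
Round 3 — N2, N28 seize.
  N2 sheds 270 L/s to N1: 270 each.
    N1: 110+270 = 380 > 140
  N28 sheds 160 L/s: no online neighbours, lost.
Round 4 — N1 seizes.
  N1 sheds 380 L/s: no online neighbours, lost.
No further seizures.

9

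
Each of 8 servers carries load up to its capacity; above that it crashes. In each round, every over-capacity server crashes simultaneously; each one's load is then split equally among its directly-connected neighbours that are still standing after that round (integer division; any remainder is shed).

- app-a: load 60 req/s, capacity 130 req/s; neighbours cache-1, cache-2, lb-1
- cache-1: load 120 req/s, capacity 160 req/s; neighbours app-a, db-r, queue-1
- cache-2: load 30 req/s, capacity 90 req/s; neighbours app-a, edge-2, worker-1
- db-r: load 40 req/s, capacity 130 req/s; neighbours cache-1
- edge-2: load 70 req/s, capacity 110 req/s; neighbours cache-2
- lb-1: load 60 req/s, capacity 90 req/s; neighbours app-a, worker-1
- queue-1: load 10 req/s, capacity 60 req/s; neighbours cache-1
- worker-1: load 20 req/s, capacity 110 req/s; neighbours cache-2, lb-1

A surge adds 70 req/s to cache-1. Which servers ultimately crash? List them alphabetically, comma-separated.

Round 1 — cache-1 at 190 > 160. cache-1 crashes.
  cache-1 sheds 190 req/s to app-a, db-r, queue-1: 63 each (1 lost).
    app-a: 60+63 = 123 ≤ 130
    db-r: 40+63 = 103 ≤ 130
    queue-1: 10+63 = 73 > 60
Round 2 — queue-1 crashes.
  queue-1 sheds 73 req/s: no online neighbours, lost.
No further crashes.

cache-1, queue-1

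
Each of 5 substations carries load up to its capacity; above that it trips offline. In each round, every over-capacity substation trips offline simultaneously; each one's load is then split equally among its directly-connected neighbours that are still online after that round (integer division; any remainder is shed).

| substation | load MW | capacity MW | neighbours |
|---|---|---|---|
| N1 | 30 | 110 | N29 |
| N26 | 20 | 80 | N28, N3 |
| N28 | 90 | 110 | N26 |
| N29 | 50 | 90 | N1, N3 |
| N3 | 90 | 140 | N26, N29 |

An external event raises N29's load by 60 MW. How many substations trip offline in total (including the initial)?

4

Round 1 — N29 at 110 > 90. N29 trips offline.
  N29 sheds 110 MW to N1, N3: 55 each.
    N1: 30+55 = 85 ≤ 110
    N3: 90+55 = 145 > 140
Round 2 — N3 trips offline.
  N3 sheds 145 MW to N26: 145 each.
    N26: 20+145 = 165 > 80
Round 3 — N26 trips offline.
  N26 sheds 165 MW to N28: 165 each.
    N28: 90+165 = 255 > 110
Round 4 — N28 trips offline.
  N28 sheds 255 MW: no online neighbours, lost.
No further trips.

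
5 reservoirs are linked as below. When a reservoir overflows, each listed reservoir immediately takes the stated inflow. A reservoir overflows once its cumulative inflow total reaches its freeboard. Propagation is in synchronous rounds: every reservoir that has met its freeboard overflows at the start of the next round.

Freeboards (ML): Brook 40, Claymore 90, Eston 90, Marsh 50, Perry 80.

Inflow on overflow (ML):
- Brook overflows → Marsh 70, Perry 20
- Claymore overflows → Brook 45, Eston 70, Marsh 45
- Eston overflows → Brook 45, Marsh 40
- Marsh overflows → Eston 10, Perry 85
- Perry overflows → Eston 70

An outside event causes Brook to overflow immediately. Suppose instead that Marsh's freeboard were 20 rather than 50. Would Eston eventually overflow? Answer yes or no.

With Marsh's freeboard at 20:
Round 1 — Brook overflows (initial).
  Marsh: +70 → 70 ≥ 20
  Perry: +20 → 20 < 80
Round 2 — Marsh overflows.
  Eston: +10 → 10 < 90
  Perry: +85 → 105 ≥ 80
Round 3 — Perry overflows.
  Eston: +70 → 80 < 90
No further overflows.

no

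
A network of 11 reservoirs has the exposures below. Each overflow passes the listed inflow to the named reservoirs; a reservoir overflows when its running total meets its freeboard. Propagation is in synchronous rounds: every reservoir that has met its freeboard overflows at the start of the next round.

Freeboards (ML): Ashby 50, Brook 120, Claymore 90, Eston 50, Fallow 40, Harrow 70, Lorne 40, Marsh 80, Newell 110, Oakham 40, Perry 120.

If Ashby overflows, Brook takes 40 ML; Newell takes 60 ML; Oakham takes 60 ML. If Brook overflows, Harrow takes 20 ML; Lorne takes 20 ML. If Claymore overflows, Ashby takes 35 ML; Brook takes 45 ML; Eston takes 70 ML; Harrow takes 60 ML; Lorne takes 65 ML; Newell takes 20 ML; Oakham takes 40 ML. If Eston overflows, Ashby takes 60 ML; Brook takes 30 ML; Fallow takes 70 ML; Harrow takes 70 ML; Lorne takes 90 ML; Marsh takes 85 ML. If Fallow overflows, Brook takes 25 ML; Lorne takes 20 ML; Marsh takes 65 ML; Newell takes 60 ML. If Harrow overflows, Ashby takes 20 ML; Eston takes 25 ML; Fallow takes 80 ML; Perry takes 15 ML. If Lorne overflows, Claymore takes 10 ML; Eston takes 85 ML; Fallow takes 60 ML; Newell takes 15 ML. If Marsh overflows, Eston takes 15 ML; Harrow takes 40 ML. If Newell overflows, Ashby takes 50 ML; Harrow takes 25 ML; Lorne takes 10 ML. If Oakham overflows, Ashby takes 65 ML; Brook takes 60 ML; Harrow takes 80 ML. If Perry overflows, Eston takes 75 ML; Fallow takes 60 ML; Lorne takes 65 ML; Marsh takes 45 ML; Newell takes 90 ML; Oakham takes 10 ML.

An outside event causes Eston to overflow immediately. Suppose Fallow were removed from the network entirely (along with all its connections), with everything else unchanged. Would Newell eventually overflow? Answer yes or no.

With Fallow removed:
Round 1 — Eston overflows (initial).
  Ashby: +60 → 60 ≥ 50
  Brook: +30 → 30 < 120
  Harrow: +70 → 70 ≥ 70
  Lorne: +90 → 90 ≥ 40
  Marsh: +85 → 85 ≥ 80
Round 2 — Ashby, Harrow, Lorne, Marsh overflow.
  Brook: +40 → 70 < 120
  Claymore: +10 → 10 < 90
  Newell: +60+15 → 75 < 110
  Oakham: +60 → 60 ≥ 40
  Perry: +15 → 15 < 120
Round 3 — Oakham overflows.
  Brook: +60 → 130 ≥ 120
Round 4 — Brook overflows.
No further overflows.

no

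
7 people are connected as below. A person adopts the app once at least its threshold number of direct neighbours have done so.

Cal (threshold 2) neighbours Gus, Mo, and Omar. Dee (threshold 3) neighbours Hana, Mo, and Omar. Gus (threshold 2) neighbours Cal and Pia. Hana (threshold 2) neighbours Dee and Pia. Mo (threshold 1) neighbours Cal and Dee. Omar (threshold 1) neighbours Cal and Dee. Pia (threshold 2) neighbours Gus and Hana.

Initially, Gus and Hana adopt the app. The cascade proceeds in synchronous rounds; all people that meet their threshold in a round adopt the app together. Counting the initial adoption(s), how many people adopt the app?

3

Round 1 — Gus, Hana adopt the app (initial).
Round 2 — checking thresholds:
  Cal: 1 of 3 neighbours < 2, below threshold.
  Dee: 1 of 3 neighbours < 3, below threshold.
  Pia: 2 of 2 neighbours ≥ 2, adopts the app.
Round 3 — no new adoptions; cascade stops.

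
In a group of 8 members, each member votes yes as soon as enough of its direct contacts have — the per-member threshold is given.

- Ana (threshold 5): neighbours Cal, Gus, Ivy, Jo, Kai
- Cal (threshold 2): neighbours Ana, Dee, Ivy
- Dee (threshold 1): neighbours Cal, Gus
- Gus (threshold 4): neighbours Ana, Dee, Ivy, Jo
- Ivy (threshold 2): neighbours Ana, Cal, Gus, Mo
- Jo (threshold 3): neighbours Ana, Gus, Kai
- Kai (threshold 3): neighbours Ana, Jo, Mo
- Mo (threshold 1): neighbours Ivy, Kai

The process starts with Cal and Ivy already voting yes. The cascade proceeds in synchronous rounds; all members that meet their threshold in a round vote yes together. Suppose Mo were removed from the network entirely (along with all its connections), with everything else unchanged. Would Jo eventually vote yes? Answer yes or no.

no

With Mo removed:
Round 1 — Cal, Ivy vote yes (initial).
Round 2 — checking thresholds:
  Ana: 2 of 5 neighbours < 5, holds.
  Dee: 1 of 2 neighbours ≥ 1, votes yes.
  Gus: 1 of 4 neighbours < 4, holds.
Round 3 — no new yes votes; cascade stops.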